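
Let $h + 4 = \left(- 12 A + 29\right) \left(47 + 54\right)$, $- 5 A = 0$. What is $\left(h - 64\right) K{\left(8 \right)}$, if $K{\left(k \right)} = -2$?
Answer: $-5722$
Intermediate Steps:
$A = 0$ ($A = \left(- \frac{1}{5}\right) 0 = 0$)
$h = 2925$ ($h = -4 + \left(\left(-12\right) 0 + 29\right) \left(47 + 54\right) = -4 + \left(0 + 29\right) 101 = -4 + 29 \cdot 101 = -4 + 2929 = 2925$)
$\left(h - 64\right) K{\left(8 \right)} = \left(2925 - 64\right) \left(-2\right) = 2861 \left(-2\right) = -5722$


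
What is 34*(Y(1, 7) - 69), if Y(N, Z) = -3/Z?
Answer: -16524/7 ≈ -2360.6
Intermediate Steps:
34*(Y(1, 7) - 69) = 34*(-3/7 - 69) = 34*(-486/7) = -16524/7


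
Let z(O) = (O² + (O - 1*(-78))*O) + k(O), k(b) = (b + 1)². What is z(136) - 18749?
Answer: 47620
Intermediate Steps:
k(b) = (1 + b)²
z(O) = O² + (1 + O)² + O*(78 + O) (z(O) = (O² + (O - 1*(-78))*O) + (1 + O)² = (O² + (O + 78)*O) + (1 + O)² = (O² + (78 + O)*O) + (1 + O)² = (O² + O*(78 + O)) + (1 + O)² = O² + (1 + O)² + O*(78 + O))
z(136) - 18749 = (1 + 3*136² + 80*136) - 18749 = (1 + 3*18496 + 10880) - 18749 = (1 + 55488 + 10880) - 18749 = 66369 - 18749 = 47620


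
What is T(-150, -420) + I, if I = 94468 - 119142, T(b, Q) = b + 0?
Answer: -24824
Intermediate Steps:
T(b, Q) = b
I = -24674
T(-150, -420) + I = -150 - 24674 = -24824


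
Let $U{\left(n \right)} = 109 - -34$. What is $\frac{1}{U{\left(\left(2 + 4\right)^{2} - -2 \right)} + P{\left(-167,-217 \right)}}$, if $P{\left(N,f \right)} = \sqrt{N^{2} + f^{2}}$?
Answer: $- \frac{143}{54529} + \frac{\sqrt{74978}}{54529} \approx 0.0023991$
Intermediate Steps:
$U{\left(n \right)} = 143$ ($U{\left(n \right)} = 109 + 34 = 143$)
$\frac{1}{U{\left(\left(2 + 4\right)^{2} - -2 \right)} + P{\left(-167,-217 \right)}} = \frac{1}{143 + \sqrt{\left(-167\right)^{2} + \left(-217\right)^{2}}} = \frac{1}{143 + \sqrt{27889 + 47089}} = \frac{1}{143 + \sqrt{74978}}$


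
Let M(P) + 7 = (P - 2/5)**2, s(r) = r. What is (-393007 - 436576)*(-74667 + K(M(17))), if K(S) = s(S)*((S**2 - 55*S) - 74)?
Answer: -198430577982188427/15625 ≈ -1.2700e+13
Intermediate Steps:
M(P) = -7 + (-2/5 + P)**2 (M(P) = -7 + (P - 2/5)**2 = -7 + (-2/5 + P)**2)
K(S) = S*(-74 + S**2 - 55*S) (K(S) = S*((S**2 - 55*S) - 74) = S*(-74 + S**2 - 55*S))
(-393007 - 436576)*(-74667 + K(M(17))) = (-393007 - 436576)*(-74667 + (-7 + (-2 + 5*17)**2/25)*(-74 + (-7 + (-2 + 5*17)**2/25)**2 - 55*(-7 + (-2 + 5*17)**2/25))) = -829583*(-74667 + (-7 + (-2 + 85)**2/25)*(-74 + (-7 + (-2 + 85)**2/25)**2 - 55*(-7 + (-2 + 85)**2/25))) = -829583*(-74667 + (-7 + (1/25)*83**2)*(-74 + (-7 + (1/25)*83**2)**2 - 55*(-7 + (1/25)*83**2))) = -829583*(-74667 + (-7 + (1/25)*6889)*(-74 + (-7 + (1/25)*6889)**2 - 55*(-7 + (1/25)*6889))) = -829583*(-74667 + (-7 + 6889/25)*(-74 + (-7 + 6889/25)**2 - 55*(-7 + 6889/25))) = -829583*(-74667 + 6714*(-74 + (6714/25)**2 - 55*6714/25)/25) = -829583*(-74667 + 6714*(-74 + 45077796/625 - 73854/5)/25) = -829583*(-74667 + (6714/25)*(35799796/625)) = -829583*(-74667 + 240359830344/15625) = -829583*239193158469/15625 = -198430577982188427/15625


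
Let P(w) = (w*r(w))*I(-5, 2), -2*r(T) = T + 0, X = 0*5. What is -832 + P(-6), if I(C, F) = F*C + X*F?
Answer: -652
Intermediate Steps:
X = 0
r(T) = -T/2 (r(T) = -(T + 0)/2 = -T/2)
I(C, F) = C*F (I(C, F) = F*C + 0*F = C*F + 0 = C*F)
P(w) = 5*w² (P(w) = (w*(-w/2))*(-5*2) = -w²/2*(-10) = 5*w²)
-832 + P(-6) = -832 + 5*(-6)² = -832 + 5*36 = -832 + 180 = -652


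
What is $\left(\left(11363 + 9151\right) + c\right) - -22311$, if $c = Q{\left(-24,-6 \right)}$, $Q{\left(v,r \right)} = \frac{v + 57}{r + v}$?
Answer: $\frac{428239}{10} \approx 42824.0$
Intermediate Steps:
$Q{\left(v,r \right)} = \frac{57 + v}{r + v}$
$c = - \frac{11}{10}$ ($c = \frac{57 - 24}{-6 - 24} = \frac{1}{-30} \cdot 33 = \left(- \frac{1}{30}\right) 33 = - \frac{11}{10} \approx -1.1$)
$\left(\left(11363 + 9151\right) + c\right) - -22311 = \left(\left(11363 + 9151\right) - \frac{11}{10}\right) - -22311 = \left(20514 - \frac{11}{10}\right) + 22311 = \frac{205129}{10} + 22311 = \frac{428239}{10}$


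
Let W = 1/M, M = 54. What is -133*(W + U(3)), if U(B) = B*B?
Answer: -64771/54 ≈ -1199.5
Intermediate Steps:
W = 1/54 ≈ 0.018519
U(B) = B**2
-133*(W + U(3)) = -133*(1/54 + 3**2) = -133*(1/54 + 9) = -133*487/54 = -64771/54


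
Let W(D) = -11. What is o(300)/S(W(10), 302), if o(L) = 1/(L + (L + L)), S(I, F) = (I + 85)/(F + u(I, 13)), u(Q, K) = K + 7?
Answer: 161/33300 ≈ 0.0048348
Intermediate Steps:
u(Q, K) = 7 + K
S(I, F) = (85 + I)/(20 + F) (S(I, F) = (I + 85)/(F + (7 + 13)) = (85 + I)/(F + 20) = (85 + I)/(20 + F))
o(L) = 1/(3*L) (o(L) = 1/(L + 2*L) = 1/(3*L))
o(300)/S(W(10), 302) = ((⅓)/300)/(((85 - 11)/(20 + 302))) = ((⅓)*(1/300))/((74/322)) = 1/(900*(((1/322)*74))) = 1/(900*(37/161)) = (1/900)*(161/37) = 161/33300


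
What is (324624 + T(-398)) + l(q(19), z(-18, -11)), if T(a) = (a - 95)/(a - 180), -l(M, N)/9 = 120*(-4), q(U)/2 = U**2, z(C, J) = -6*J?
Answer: 11184125/34 ≈ 3.2895e+5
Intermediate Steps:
q(U) = 2*U**2
l(M, N) = 4320 (l(M, N) = -1080*(-4) = -9*(-480) = 4320)
T(a) = (-95 + a)/(-180 + a)
(324624 + T(-398)) + l(q(19), z(-18, -11)) = (324624 + (-95 - 398)/(-180 - 398)) + 4320 = (324624 - 493/(-578)) + 4320 = (324624 - 1/578*(-493)) + 4320 = (324624 + 29/34) + 4320 = 11037245/34 + 4320 = 11184125/34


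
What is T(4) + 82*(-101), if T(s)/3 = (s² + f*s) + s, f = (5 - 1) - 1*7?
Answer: -8258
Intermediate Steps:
f = -3 (f = 4 - 7 = -3)
T(s) = -6*s + 3*s² (T(s) = 3*((s² - 3*s) + s) = 3*(s² - 2*s) = -6*s + 3*s²)
T(4) + 82*(-101) = 3*4*(-2 + 4) + 82*(-101) = 3*4*2 - 8282 = 24 - 8282 = -8258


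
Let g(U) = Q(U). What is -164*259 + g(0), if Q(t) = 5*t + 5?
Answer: -42471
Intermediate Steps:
Q(t) = 5 + 5*t
g(U) = 5 + 5*U
-164*259 + g(0) = -164*259 + (5 + 5*0) = -42476 + (5 + 0) = -42476 + 5 = -42471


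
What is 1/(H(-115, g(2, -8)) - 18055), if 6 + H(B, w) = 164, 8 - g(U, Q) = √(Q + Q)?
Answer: -1/17897 ≈ -5.5875e-5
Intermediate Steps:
g(U, Q) = 8 - √2*√Q (g(U, Q) = 8 - √(Q + Q) = 8 - √(2*Q) = 8 - √2*√Q)
H(B, w) = 158 (H(B, w) = -6 + 164 = 158)
1/(H(-115, g(2, -8)) - 18055) = 1/(158 - 18055) = 1/(-17897) = -1/17897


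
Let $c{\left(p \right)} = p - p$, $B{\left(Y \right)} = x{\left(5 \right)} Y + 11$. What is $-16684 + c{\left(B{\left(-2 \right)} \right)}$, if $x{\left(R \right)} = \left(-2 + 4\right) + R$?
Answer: $-16684$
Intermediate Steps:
$x{\left(R \right)} = 2 + R$
$B{\left(Y \right)} = 11 + 7 Y$ ($B{\left(Y \right)} = \left(2 + 5\right) Y + 11 = 7 Y + 11 = 11 + 7 Y$)
$c{\left(p \right)} = 0$
$-16684 + c{\left(B{\left(-2 \right)} \right)} = -16684 + 0 = -16684$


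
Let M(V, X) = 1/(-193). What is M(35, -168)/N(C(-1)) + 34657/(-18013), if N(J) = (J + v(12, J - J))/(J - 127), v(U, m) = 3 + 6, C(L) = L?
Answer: -6400593/3476509 ≈ -1.8411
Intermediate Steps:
M(V, X) = -1/193
v(U, m) = 9
N(J) = (9 + J)/(-127 + J) (N(J) = (J + 9)/(J - 127) = (9 + J)/(-127 + J))
M(35, -168)/N(C(-1)) + 34657/(-18013) = -(-127 - 1)/(9 - 1)/193 + 34657/(-18013) = -1/(193*(8/(-128))) + 34657*(-1/18013) = -1/(193*((-1/128*8))) - 34657/18013 = -1/(193*(-1/16)) - 34657/18013 = -1/193*(-16) - 34657/18013 = 16/193 - 34657/18013 = -6400593/3476509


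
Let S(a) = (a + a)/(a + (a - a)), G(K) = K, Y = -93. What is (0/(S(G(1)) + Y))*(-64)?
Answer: 0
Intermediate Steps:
S(a) = 2 (S(a) = (2*a)/(a + 0) = (2*a)/a = 2)
(0/(S(G(1)) + Y))*(-64) = (0/(2 - 93))*(-64) = (0/(-91))*(-64) = -1/91*0*(-64) = 0*(-64) = 0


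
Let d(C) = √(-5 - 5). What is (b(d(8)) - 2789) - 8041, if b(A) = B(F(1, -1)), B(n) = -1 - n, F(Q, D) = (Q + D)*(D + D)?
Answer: -10831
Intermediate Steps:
F(Q, D) = 2*D*(D + Q) (F(Q, D) = (D + Q)*(2*D) = 2*D*(D + Q))
d(C) = I*√10 (d(C) = √(-10) = I*√10)
b(A) = -1 (b(A) = -1 - 2*(-1)*(-1 + 1) = -1 - 2*(-1)*0 = -1 - 1*0 = -1 + 0 = -1)
(b(d(8)) - 2789) - 8041 = (-1 - 2789) - 8041 = -2790 - 8041 = -10831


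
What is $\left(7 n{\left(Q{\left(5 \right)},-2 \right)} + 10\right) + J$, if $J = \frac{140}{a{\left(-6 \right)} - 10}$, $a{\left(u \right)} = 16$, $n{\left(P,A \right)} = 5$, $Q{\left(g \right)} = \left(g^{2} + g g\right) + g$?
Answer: $\frac{205}{3} \approx 68.333$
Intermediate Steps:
$Q{\left(g \right)} = g + 2 g^{2}$ ($Q{\left(g \right)} = \left(g^{2} + g^{2}\right) + g = 2 g^{2} + g = g + 2 g^{2}$)
$J = \frac{70}{3}$ ($J = \frac{140}{16 - 10} = \frac{140}{6} = 140 \cdot \frac{1}{6} = \frac{70}{3} \approx 23.333$)
$\left(7 n{\left(Q{\left(5 \right)},-2 \right)} + 10\right) + J = \left(7 \cdot 5 + 10\right) + \frac{70}{3} = \left(35 + 10\right) + \frac{70}{3} = 45 + \frac{70}{3} = \frac{205}{3}$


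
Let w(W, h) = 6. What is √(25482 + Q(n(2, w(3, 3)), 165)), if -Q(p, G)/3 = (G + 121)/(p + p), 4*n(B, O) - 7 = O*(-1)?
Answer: √23766 ≈ 154.16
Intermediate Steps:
n(B, O) = 7/4 - O/4 (n(B, O) = 7/4 + (O*(-1))/4 = 7/4 + (-O)/4 = 7/4 - O/4)
Q(p, G) = -3*(121 + G)/(2*p) (Q(p, G) = -3*(G + 121)/(p + p) = -3*(121 + G)/(2*p))
√(25482 + Q(n(2, w(3, 3)), 165)) = √(25482 + 3*(-121 - 1*165)/(2*(7/4 - ¼*6))) = √(25482 + 3*(-121 - 165)/(2*(7/4 - 3/2))) = √(25482 + (3/2)*(-286)/(¼)) = √(25482 + (3/2)*4*(-286)) = √(25482 - 1716) = √23766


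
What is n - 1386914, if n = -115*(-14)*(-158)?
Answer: -1641294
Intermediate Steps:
n = -254380 (n = 1610*(-158) = -254380)
n - 1386914 = -254380 - 1386914 = -1641294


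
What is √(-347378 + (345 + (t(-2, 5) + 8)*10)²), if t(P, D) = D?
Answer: I*√121753 ≈ 348.93*I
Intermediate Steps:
√(-347378 + (345 + (t(-2, 5) + 8)*10)²) = √(-347378 + (345 + (5 + 8)*10)²) = √(-347378 + (345 + 13*10)²) = √(-347378 + (345 + 130)²) = √(-347378 + 475²) = √(-347378 + 225625) = √(-121753) = I*√121753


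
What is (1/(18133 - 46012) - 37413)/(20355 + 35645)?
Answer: -260759257/390306000 ≈ -0.66809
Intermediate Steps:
(1/(18133 - 46012) - 37413)/(20355 + 35645) = (1/(-27879) - 37413)/56000 = (-1/27879 - 37413)*(1/56000) = -1043037028/27879*1/56000 = -260759257/390306000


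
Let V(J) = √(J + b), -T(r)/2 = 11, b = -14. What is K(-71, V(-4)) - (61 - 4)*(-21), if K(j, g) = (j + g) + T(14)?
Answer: 1104 + 3*I*√2 ≈ 1104.0 + 4.2426*I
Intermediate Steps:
T(r) = -22 (T(r) = -2*11 = -22)
V(J) = √(-14 + J) (V(J) = √(J - 14) = √(-14 + J))
K(j, g) = -22 + g + j (K(j, g) = (j + g) - 22 = (g + j) - 22 = -22 + g + j)
K(-71, V(-4)) - (61 - 4)*(-21) = (-22 + √(-14 - 4) - 71) - (61 - 4)*(-21) = (-22 + √(-18) - 71) - 57*(-21) = (-22 + 3*I*√2 - 71) - 1*(-1197) = (-93 + 3*I*√2) + 1197 = 1104 + 3*I*√2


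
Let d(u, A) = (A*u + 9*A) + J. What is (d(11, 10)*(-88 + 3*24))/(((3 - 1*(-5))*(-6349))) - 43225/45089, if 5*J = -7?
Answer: -1282630871/1431350305 ≈ -0.89610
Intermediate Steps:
J = -7/5 (J = (⅕)*(-7) = -7/5 ≈ -1.4000)
d(u, A) = -7/5 + 9*A + A*u (d(u, A) = (A*u + 9*A) - 7/5 = (9*A + A*u) - 7/5 = -7/5 + 9*A + A*u)
(d(11, 10)*(-88 + 3*24))/(((3 - 1*(-5))*(-6349))) - 43225/45089 = ((-7/5 + 9*10 + 10*11)*(-88 + 3*24))/(((3 - 1*(-5))*(-6349))) - 43225/45089 = ((-7/5 + 90 + 110)*(-88 + 72))/(((3 + 5)*(-6349))) - 43225*1/45089 = ((993/5)*(-16))/((8*(-6349))) - 43225/45089 = -15888/5/(-50792) - 43225/45089 = -15888/5*(-1/50792) - 43225/45089 = 1986/31745 - 43225/45089 = -1282630871/1431350305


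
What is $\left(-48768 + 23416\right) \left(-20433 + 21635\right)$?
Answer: $-30473104$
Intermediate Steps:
$\left(-48768 + 23416\right) \left(-20433 + 21635\right) = \left(-25352\right) 1202 = -30473104$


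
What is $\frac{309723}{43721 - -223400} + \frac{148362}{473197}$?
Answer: $\frac{10952388249}{7435344461} \approx 1.473$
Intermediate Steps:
$\frac{309723}{43721 - -223400} + \frac{148362}{473197} = \frac{309723}{43721 + 223400} + 148362 \cdot \frac{1}{473197} = \frac{309723}{267121} + \frac{148362}{473197} = 309723 \cdot \frac{1}{267121} + \frac{148362}{473197} = \frac{18219}{15713} + \frac{148362}{473197} = \frac{10952388249}{7435344461}$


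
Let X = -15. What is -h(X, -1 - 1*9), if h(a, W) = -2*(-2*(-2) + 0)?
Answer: 8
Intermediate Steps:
h(a, W) = -8 (h(a, W) = -2*(4 + 0) = -2*4 = -8)
-h(X, -1 - 1*9) = -1*(-8) = 8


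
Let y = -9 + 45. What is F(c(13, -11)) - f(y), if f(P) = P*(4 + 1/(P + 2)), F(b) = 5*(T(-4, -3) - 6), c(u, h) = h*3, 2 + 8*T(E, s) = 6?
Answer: -6553/38 ≈ -172.45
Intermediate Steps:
T(E, s) = ½ (T(E, s) = -¼ + (⅛)*6 = -¼ + ¾ = ½)
c(u, h) = 3*h
y = 36
F(b) = -55/2 (F(b) = 5*(½ - 6) = 5*(-11/2) = -55/2)
f(P) = P*(4 + 1/(2 + P))
F(c(13, -11)) - f(y) = -55/2 - 36*(9 + 4*36)/(2 + 36) = -55/2 - 36*(9 + 144)/38 = -55/2 - 36*153/38 = -55/2 - 1*2754/19 = -55/2 - 2754/19 = -6553/38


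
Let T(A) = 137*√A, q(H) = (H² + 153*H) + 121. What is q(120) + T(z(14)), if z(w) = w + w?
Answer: 32881 + 274*√7 ≈ 33606.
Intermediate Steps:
z(w) = 2*w
q(H) = 121 + H² + 153*H
q(120) + T(z(14)) = (121 + 120² + 153*120) + 137*√(2*14) = (121 + 14400 + 18360) + 137*√28 = 32881 + 137*(2*√7) = 32881 + 274*√7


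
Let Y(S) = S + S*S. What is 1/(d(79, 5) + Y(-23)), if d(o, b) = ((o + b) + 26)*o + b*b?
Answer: 1/9221 ≈ 0.00010845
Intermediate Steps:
Y(S) = S + S²
d(o, b) = b² + o*(26 + b + o) (d(o, b) = ((b + o) + 26)*o + b² = (26 + b + o)*o + b² = o*(26 + b + o) + b² = b² + o*(26 + b + o))
1/(d(79, 5) + Y(-23)) = 1/((5² + 79² + 26*79 + 5*79) - 23*(1 - 23)) = 1/((25 + 6241 + 2054 + 395) - 23*(-22)) = 1/(8715 + 506) = 1/9221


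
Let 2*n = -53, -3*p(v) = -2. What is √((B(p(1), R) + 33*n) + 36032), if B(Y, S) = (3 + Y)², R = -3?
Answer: √1266154/6 ≈ 187.54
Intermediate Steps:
p(v) = ⅔ (p(v) = -⅓*(-2) = ⅔)
n = -53/2 (n = (½)*(-53) = -53/2 ≈ -26.500)
√((B(p(1), R) + 33*n) + 36032) = √(((3 + ⅔)² + 33*(-53/2)) + 36032) = √(((11/3)² - 1749/2) + 36032) = √((121/9 - 1749/2) + 36032) = √(-15499/18 + 36032) = √(633077/18) = √1266154/6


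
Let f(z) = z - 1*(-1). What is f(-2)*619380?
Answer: -619380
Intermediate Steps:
f(z) = 1 + z (f(z) = z + 1 = 1 + z)
f(-2)*619380 = (1 - 2)*619380 = -1*619380 = -619380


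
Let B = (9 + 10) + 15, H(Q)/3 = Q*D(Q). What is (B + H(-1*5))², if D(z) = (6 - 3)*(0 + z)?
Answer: 67081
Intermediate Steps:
D(z) = 3*z
H(Q) = 9*Q² (H(Q) = 3*(Q*(3*Q)) = 3*(3*Q²) = 9*Q²)
B = 34 (B = 19 + 15 = 34)
(B + H(-1*5))² = (34 + 9*(-1*5)²)² = (34 + 9*(-5)²)² = (34 + 9*25)² = (34 + 225)² = 259² = 67081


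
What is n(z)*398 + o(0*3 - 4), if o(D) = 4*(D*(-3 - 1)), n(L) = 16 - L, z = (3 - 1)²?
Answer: 4840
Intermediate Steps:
z = 4 (z = 2² = 4)
o(D) = -16*D (o(D) = 4*(D*(-4)) = 4*(-4*D) = -16*D)
n(z)*398 + o(0*3 - 4) = (16 - 1*4)*398 - 16*(0*3 - 4) = (16 - 4)*398 - 16*(0 - 4) = 12*398 - 16*(-4) = 4776 + 64 = 4840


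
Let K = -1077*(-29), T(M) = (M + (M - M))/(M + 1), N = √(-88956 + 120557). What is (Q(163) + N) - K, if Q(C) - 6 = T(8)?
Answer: -281035/9 + √31601 ≈ -31048.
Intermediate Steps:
N = √31601 ≈ 177.77
T(M) = M/(1 + M) (T(M) = (M + 0)/(1 + M) = M/(1 + M))
K = 31233
Q(C) = 62/9 (Q(C) = 6 + 8/(1 + 8) = 6 + 8/9 = 62/9)
(Q(163) + N) - K = (62/9 + √31601) - 1*31233 = (62/9 + √31601) - 31233 = -281035/9 + √31601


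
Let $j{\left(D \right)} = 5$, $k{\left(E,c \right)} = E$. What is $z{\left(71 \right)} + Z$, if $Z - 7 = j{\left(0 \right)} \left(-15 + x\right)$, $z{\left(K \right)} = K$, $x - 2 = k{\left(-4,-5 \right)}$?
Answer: $-7$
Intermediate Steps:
$x = -2$ ($x = 2 - 4 = -2$)
$Z = -78$ ($Z = 7 + 5 \left(-15 - 2\right) = 7 + 5 \left(-17\right) = 7 - 85 = -78$)
$z{\left(71 \right)} + Z = 71 - 78 = -7$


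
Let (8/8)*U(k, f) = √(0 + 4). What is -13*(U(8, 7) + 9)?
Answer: -143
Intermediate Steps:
U(k, f) = 2 (U(k, f) = √(0 + 4) = √4 = 2)
-13*(U(8, 7) + 9) = -13*(2 + 9) = -13*11 = -143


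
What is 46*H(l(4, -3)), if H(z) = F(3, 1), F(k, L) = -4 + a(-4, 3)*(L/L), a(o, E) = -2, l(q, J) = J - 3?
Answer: -276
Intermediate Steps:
l(q, J) = -3 + J
F(k, L) = -6 (F(k, L) = -4 - 2*L/L = -4 - 2*1 = -4 - 2 = -6)
H(z) = -6
46*H(l(4, -3)) = 46*(-6) = -276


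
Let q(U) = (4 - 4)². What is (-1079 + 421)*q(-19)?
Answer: 0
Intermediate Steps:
q(U) = 0 (q(U) = 0² = 0)
(-1079 + 421)*q(-19) = (-1079 + 421)*0 = -658*0 = 0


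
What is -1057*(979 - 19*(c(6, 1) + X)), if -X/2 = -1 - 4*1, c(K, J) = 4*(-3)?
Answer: -1074969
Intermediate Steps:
c(K, J) = -12
X = 10 (X = -2*(-1 - 4*1) = -2*(-1 - 4) = -2*(-5) = 10)
-1057*(979 - 19*(c(6, 1) + X)) = -1057*(979 - 19*(-12 + 10)) = -1057*(979 - 19*(-2)) = -1057*(979 + 38) = -1057*1017 = -1074969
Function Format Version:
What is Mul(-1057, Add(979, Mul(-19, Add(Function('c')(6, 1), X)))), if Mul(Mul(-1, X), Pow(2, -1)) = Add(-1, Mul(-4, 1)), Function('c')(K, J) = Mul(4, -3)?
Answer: -1074969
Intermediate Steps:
Function('c')(K, J) = -12
X = 10 (X = Mul(-2, Add(-1, Mul(-4, 1))) = Mul(-2, Add(-1, -4)) = Mul(-2, -5) = 10)
Mul(-1057, Add(979, Mul(-19, Add(Function('c')(6, 1), X)))) = Mul(-1057, Add(979, Mul(-19, Add(-12, 10)))) = Mul(-1057, Add(979, Mul(-19, -2))) = Mul(-1057, Add(979, 38)) = Mul(-1057, 1017) = -1074969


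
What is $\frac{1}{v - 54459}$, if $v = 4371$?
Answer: $- \frac{1}{50088} \approx -1.9965 \cdot 10^{-5}$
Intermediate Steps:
$\frac{1}{v - 54459} = \frac{1}{4371 - 54459} = \frac{1}{-50088} = - \frac{1}{50088}$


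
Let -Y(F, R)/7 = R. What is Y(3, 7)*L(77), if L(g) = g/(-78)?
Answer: 3773/78 ≈ 48.372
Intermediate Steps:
Y(F, R) = -7*R
L(g) = -g/78 (L(g) = g*(-1/78) = -g/78)
Y(3, 7)*L(77) = (-7*7)*(-1/78*77) = -49*(-77/78) = 3773/78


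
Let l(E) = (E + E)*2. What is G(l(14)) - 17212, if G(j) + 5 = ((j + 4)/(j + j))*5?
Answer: -482001/28 ≈ -17214.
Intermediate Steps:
l(E) = 4*E (l(E) = (2*E)*2 = 4*E)
G(j) = -5 + 5*(4 + j)/(2*j) (G(j) = -5 + ((j + 4)/(j + j))*5 = -5 + ((4 + j)/((2*j)))*5 = -5 + ((4 + j)*(1/(2*j)))*5 = -5 + ((4 + j)/(2*j))*5 = -5 + 5*(4 + j)/(2*j))
G(l(14)) - 17212 = (-5/2 + 10/((4*14))) - 17212 = (-5/2 + 10/56) - 17212 = (-5/2 + 10*(1/56)) - 17212 = (-5/2 + 5/28) - 17212 = -65/28 - 17212 = -482001/28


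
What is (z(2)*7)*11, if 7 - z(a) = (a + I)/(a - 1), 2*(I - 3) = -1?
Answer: 385/2 ≈ 192.50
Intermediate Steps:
I = 5/2 (I = 3 + (½)*(-1) = 3 - ½ = 5/2 ≈ 2.5000)
z(a) = 7 - (5/2 + a)/(-1 + a) (z(a) = 7 - (a + 5/2)/(a - 1) = 7 - (5/2 + a)/(-1 + a))
(z(2)*7)*11 = (((-19 + 12*2)/(2*(-1 + 2)))*7)*11 = (((½)*(-19 + 24)/1)*7)*11 = (((½)*1*5)*7)*11 = ((5/2)*7)*11 = (35/2)*11 = 385/2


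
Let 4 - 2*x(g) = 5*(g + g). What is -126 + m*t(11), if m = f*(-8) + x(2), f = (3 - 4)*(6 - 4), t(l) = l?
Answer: -38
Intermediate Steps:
f = -2 (f = -1*2 = -2)
x(g) = 2 - 5*g (x(g) = 2 - 5*(g + g)/2 = 2 - 5*2*g/2 = 2 - 5*g)
m = 8 (m = -2*(-8) + (2 - 5*2) = 16 + (2 - 10) = 16 - 8 = 8)
-126 + m*t(11) = -126 + 8*11 = -126 + 88 = -38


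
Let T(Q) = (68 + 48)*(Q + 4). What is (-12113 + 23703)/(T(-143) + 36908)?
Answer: 5795/10392 ≈ 0.55764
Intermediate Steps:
T(Q) = 464 + 116*Q (T(Q) = 116*(4 + Q) = 464 + 116*Q)
(-12113 + 23703)/(T(-143) + 36908) = (-12113 + 23703)/((464 + 116*(-143)) + 36908) = 11590/((464 - 16588) + 36908) = 11590/(-16124 + 36908) = 11590/20784 = 11590*(1/20784) = 5795/10392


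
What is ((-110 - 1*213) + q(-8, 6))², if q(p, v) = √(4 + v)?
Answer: (323 - √10)² ≈ 1.0230e+5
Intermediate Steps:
((-110 - 1*213) + q(-8, 6))² = ((-110 - 1*213) + √(4 + 6))² = ((-110 - 213) + √10)² = (-323 + √10)²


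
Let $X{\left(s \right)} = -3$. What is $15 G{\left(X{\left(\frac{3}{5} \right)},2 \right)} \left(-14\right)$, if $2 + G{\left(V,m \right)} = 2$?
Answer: $0$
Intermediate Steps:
$G{\left(V,m \right)} = 0$ ($G{\left(V,m \right)} = -2 + 2 = 0$)
$15 G{\left(X{\left(\frac{3}{5} \right)},2 \right)} \left(-14\right) = 15 \cdot 0 \left(-14\right) = 0 \left(-14\right) = 0$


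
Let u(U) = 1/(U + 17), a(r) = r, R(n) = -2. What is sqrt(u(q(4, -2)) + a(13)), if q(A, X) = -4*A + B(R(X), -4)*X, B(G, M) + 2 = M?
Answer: sqrt(2210)/13 ≈ 3.6162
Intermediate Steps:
B(G, M) = -2 + M
q(A, X) = -6*X - 4*A (q(A, X) = -4*A + (-2 - 4)*X = -4*A - 6*X = -6*X - 4*A)
u(U) = 1/(17 + U)
sqrt(u(q(4, -2)) + a(13)) = sqrt(1/(17 + (-6*(-2) - 4*4)) + 13) = sqrt(1/(17 + (12 - 16)) + 13) = sqrt(1/(17 - 4) + 13) = sqrt(1/13 + 13) = sqrt(170/13) = sqrt(2210)/13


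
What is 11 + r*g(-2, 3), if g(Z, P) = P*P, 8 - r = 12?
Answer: -25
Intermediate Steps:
r = -4 (r = 8 - 1*12 = 8 - 12 = -4)
g(Z, P) = P²
11 + r*g(-2, 3) = 11 - 4*3² = 11 - 4*9 = 11 - 36 = -25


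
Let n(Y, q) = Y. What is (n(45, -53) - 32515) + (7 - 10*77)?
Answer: -33233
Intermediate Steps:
(n(45, -53) - 32515) + (7 - 10*77) = (45 - 32515) + (7 - 10*77) = -32470 + (7 - 770) = -32470 - 763 = -33233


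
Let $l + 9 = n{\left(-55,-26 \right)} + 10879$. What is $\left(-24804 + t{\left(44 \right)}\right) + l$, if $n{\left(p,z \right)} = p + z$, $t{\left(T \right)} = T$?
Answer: $-13971$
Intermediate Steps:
$l = 10789$ ($l = -9 + \left(\left(-55 - 26\right) + 10879\right) = -9 + \left(-81 + 10879\right) = -9 + 10798 = 10789$)
$\left(-24804 + t{\left(44 \right)}\right) + l = \left(-24804 + 44\right) + 10789 = -24760 + 10789 = -13971$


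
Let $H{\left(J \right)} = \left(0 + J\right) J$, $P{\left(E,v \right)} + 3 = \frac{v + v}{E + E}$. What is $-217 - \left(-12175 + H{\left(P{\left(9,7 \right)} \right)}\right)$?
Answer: $\frac{968198}{81} \approx 11953.0$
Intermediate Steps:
$P{\left(E,v \right)} = -3 + \frac{v}{E}$ ($P{\left(E,v \right)} = -3 + \frac{v + v}{E + E} = -3 + \frac{2 v}{2 E} = -3 + 2 v \frac{1}{2 E} = -3 + \frac{v}{E}$)
$H{\left(J \right)} = J^{2}$ ($H{\left(J \right)} = J J = J^{2}$)
$-217 - \left(-12175 + H{\left(P{\left(9,7 \right)} \right)}\right) = -217 + \left(11578 - \left(\left(-3 + \frac{7}{9}\right)^{2} - 597\right)\right) = -217 + \left(11578 - \left(\left(- \frac{20}{9}\right)^{2} - 597\right)\right) = -217 + \left(11578 - \left(\frac{400}{81} - 597\right)\right) = -217 + \left(11578 - - \frac{47957}{81}\right) = -217 + \left(11578 + \frac{47957}{81}\right) = -217 + \frac{985775}{81} = \frac{968198}{81}$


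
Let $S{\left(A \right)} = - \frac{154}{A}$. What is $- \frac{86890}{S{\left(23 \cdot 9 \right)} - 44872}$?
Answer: $\frac{8993115}{4644329} \approx 1.9364$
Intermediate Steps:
$- \frac{86890}{S{\left(23 \cdot 9 \right)} - 44872} = - \frac{86890}{- \frac{154}{23 \cdot 9} - 44872} = - \frac{86890}{- \frac{154}{207} - 44872} = - \frac{86890}{- \frac{9288658}{207}} = \left(-86890\right) \left(- \frac{207}{9288658}\right) = \frac{8993115}{4644329}$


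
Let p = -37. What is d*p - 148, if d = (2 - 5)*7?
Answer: 629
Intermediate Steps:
d = -21 (d = -3*7 = -21)
d*p - 148 = -21*(-37) - 148 = 777 - 148 = 629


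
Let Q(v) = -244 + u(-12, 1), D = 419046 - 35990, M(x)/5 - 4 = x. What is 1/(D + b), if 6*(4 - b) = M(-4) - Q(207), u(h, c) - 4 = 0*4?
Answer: 1/383020 ≈ 2.6108e-6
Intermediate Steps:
M(x) = 20 + 5*x
u(h, c) = 4 (u(h, c) = 4 + 0*4 = 4 + 0 = 4)
D = 383056
Q(v) = -240 (Q(v) = -244 + 4 = -240)
b = -36 (b = 4 - ((20 + 5*(-4)) - 1*(-240))/6 = 4 - ((20 - 20) + 240)/6 = 4 - (0 + 240)/6 = 4 - ⅙*240 = 4 - 40 = -36)
1/(D + b) = 1/(383056 - 36) = 1/383020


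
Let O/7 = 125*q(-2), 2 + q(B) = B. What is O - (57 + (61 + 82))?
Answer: -3700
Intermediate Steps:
q(B) = -2 + B
O = -3500 (O = 7*(125*(-2 - 2)) = 7*(125*(-4)) = 7*(-500) = -3500)
O - (57 + (61 + 82)) = -3500 - (57 + (61 + 82)) = -3500 - (57 + 143) = -3500 - 1*200 = -3500 - 200 = -3700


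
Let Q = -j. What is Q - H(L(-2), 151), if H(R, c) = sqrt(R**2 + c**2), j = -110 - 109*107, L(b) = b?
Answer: 11773 - sqrt(22805) ≈ 11622.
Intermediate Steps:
j = -11773 (j = -110 - 11663 = -11773)
Q = 11773 (Q = -1*(-11773) = 11773)
Q - H(L(-2), 151) = 11773 - sqrt((-2)**2 + 151**2) = 11773 - sqrt(4 + 22801) = 11773 - sqrt(22805)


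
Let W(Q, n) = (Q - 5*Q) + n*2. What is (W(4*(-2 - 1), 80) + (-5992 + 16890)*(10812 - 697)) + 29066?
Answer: 110262544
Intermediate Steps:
W(Q, n) = -4*Q + 2*n
(W(4*(-2 - 1), 80) + (-5992 + 16890)*(10812 - 697)) + 29066 = ((-16*(-2 - 1) + 2*80) + (-5992 + 16890)*(10812 - 697)) + 29066 = ((-16*(-3) + 160) + 10898*10115) + 29066 = ((-4*(-12) + 160) + 110233270) + 29066 = ((48 + 160) + 110233270) + 29066 = (208 + 110233270) + 29066 = 110233478 + 29066 = 110262544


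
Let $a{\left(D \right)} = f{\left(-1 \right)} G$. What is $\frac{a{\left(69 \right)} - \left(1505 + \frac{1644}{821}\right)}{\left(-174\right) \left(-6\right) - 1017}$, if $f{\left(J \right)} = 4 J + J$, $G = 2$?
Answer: $- \frac{415153}{7389} \approx -56.185$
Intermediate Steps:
$f{\left(J \right)} = 5 J$
$a{\left(D \right)} = -10$ ($a{\left(D \right)} = 5 \left(-1\right) 2 = \left(-5\right) 2 = -10$)
$\frac{a{\left(69 \right)} - \left(1505 + \frac{1644}{821}\right)}{\left(-174\right) \left(-6\right) - 1017} = \frac{-10 - \left(1505 + \frac{1644}{821}\right)}{\left(-174\right) \left(-6\right) - 1017} = \frac{-10 - \frac{1237249}{821}}{1044 + \left(-1581 + 564\right)} = \frac{-10 - \frac{1237249}{821}}{1044 - 1017} = \frac{-10 - \frac{1237249}{821}}{27} = \left(-10 - \frac{1237249}{821}\right) \frac{1}{27} = \left(- \frac{1245459}{821}\right) \frac{1}{27} = - \frac{415153}{7389}$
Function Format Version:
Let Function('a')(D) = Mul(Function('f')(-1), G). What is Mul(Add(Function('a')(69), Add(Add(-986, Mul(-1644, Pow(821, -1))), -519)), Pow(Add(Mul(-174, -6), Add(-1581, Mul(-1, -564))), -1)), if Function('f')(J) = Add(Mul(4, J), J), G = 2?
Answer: Rational(-415153, 7389) ≈ -56.185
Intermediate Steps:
Function('f')(J) = Mul(5, J)
Function('a')(D) = -10 (Function('a')(D) = Mul(Mul(5, -1), 2) = Mul(-5, 2) = -10)
Mul(Add(Function('a')(69), Add(Add(-986, Mul(-1644, Pow(821, -1))), -519)), Pow(Add(Mul(-174, -6), Add(-1581, Mul(-1, -564))), -1)) = Mul(Add(-10, Add(Add(-986, Mul(-1644, Pow(821, -1))), -519)), Pow(Add(Mul(-174, -6), Add(-1581, Mul(-1, -564))), -1)) = Mul(Add(-10, Add(Add(-986, Mul(-1644, Rational(1, 821))), -519)), Pow(Add(1044, Add(-1581, 564)), -1)) = Mul(Add(-10, Add(Add(-986, Rational(-1644, 821)), -519)), Pow(Add(1044, -1017), -1)) = Mul(Add(-10, Add(Rational(-811150, 821), -519)), Pow(27, -1)) = Mul(Add(-10, Rational(-1237249, 821)), Rational(1, 27)) = Mul(Rational(-1245459, 821), Rational(1, 27)) = Rational(-415153, 7389)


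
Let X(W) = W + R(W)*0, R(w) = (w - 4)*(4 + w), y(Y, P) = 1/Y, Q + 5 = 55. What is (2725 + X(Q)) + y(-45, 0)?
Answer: 124874/45 ≈ 2775.0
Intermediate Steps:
Q = 50 (Q = -5 + 55 = 50)
R(w) = (-4 + w)*(4 + w)
X(W) = W (X(W) = W + (-16 + W²)*0 = W + 0 = W)
(2725 + X(Q)) + y(-45, 0) = (2725 + 50) + 1/(-45) = 2775 - 1/45 = 124874/45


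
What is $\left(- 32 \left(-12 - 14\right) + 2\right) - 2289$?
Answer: $-1455$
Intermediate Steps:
$\left(- 32 \left(-12 - 14\right) + 2\right) - 2289 = \left(\left(-32\right) \left(-26\right) + 2\right) - 2289 = \left(832 + 2\right) - 2289 = 834 - 2289 = -1455$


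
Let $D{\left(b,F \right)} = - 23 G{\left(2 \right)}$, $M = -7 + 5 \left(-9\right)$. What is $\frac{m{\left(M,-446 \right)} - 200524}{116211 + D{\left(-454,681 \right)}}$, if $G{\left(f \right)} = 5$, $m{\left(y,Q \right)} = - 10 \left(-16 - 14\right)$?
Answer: $- \frac{6257}{3628} \approx -1.7246$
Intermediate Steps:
$M = -52$ ($M = -7 - 45 = -52$)
$m{\left(y,Q \right)} = 300$ ($m{\left(y,Q \right)} = \left(-10\right) \left(-30\right) = 300$)
$D{\left(b,F \right)} = -115$ ($D{\left(b,F \right)} = \left(-23\right) 5 = -115$)
$\frac{m{\left(M,-446 \right)} - 200524}{116211 + D{\left(-454,681 \right)}} = \frac{300 - 200524}{116211 - 115} = - \frac{200224}{116096} = \left(-200224\right) \frac{1}{116096} = - \frac{6257}{3628}$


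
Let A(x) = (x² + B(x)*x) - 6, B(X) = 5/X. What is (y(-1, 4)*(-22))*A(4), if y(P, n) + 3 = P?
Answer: 1320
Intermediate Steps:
y(P, n) = -3 + P
A(x) = -1 + x² (A(x) = (x² + (5/x)*x) - 6 = (x² + 5) - 6 = (5 + x²) - 6 = -1 + x²)
(y(-1, 4)*(-22))*A(4) = ((-3 - 1)*(-22))*(-1 + 4²) = (-4*(-22))*(-1 + 16) = 88*15 = 1320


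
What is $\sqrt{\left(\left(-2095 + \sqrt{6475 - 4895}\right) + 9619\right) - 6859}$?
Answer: $\sqrt{665 + 2 \sqrt{395}} \approx 26.547$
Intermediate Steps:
$\sqrt{\left(\left(-2095 + \sqrt{6475 - 4895}\right) + 9619\right) - 6859} = \sqrt{\left(\left(-2095 + \sqrt{1580}\right) + 9619\right) - 6859} = \sqrt{\left(\left(-2095 + 2 \sqrt{395}\right) + 9619\right) - 6859} = \sqrt{\left(7524 + 2 \sqrt{395}\right) - 6859} = \sqrt{665 + 2 \sqrt{395}}$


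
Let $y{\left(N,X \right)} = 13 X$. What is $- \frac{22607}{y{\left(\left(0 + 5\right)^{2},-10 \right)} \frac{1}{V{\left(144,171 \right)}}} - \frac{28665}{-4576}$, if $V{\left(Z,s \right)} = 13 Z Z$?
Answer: $\frac{82505071377}{1760} \approx 4.6878 \cdot 10^{7}$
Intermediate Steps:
$V{\left(Z,s \right)} = 13 Z^{2}$
$- \frac{22607}{y{\left(\left(0 + 5\right)^{2},-10 \right)} \frac{1}{V{\left(144,171 \right)}}} - \frac{28665}{-4576} = - \frac{22607}{13 \left(-10\right) \frac{1}{13 \cdot 144^{2}}} - \frac{28665}{-4576} = - \frac{22607}{\left(-130\right) \frac{1}{13 \cdot 20736}} - - \frac{2205}{352} = - \frac{22607}{\left(-130\right) \frac{1}{269568}} + \frac{2205}{352} = - \frac{22607}{- \frac{5}{10368}} + \frac{2205}{352} = \left(-22607\right) \left(- \frac{10368}{5}\right) + \frac{2205}{352} = \frac{234389376}{5} + \frac{2205}{352} = \frac{82505071377}{1760}$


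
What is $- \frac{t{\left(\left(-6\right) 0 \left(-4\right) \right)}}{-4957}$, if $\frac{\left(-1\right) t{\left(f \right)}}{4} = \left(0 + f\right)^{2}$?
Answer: $0$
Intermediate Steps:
$t{\left(f \right)} = - 4 f^{2}$ ($t{\left(f \right)} = - 4 \left(0 + f\right)^{2} = - 4 f^{2}$)
$- \frac{t{\left(\left(-6\right) 0 \left(-4\right) \right)}}{-4957} = - \frac{\left(-4\right) \left(\left(-6\right) 0 \left(-4\right)\right)^{2}}{-4957} = - \frac{- 4 \left(0 \left(-4\right)\right)^{2} \left(-1\right)}{4957} = - \frac{- 4 \cdot 0^{2} \left(-1\right)}{4957} = - \frac{\left(-4\right) 0 \left(-1\right)}{4957} = - \frac{0 \left(-1\right)}{4957} = \left(-1\right) 0 = 0$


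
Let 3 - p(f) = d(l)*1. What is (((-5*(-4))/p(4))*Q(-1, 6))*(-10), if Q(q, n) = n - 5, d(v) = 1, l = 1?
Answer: -100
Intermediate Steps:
Q(q, n) = -5 + n
p(f) = 2 (p(f) = 3 - 1 = 2)
(((-5*(-4))/p(4))*Q(-1, 6))*(-10) = ((-5*(-4)/2)*(-5 + 6))*(-10) = ((20*(½))*1)*(-10) = (10*1)*(-10) = 10*(-10) = -100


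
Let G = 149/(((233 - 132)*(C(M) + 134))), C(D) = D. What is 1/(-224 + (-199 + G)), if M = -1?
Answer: -13433/5682010 ≈ -0.0023641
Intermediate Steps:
G = 149/13433 (G = 149/(((233 - 132)*(-1 + 134))) = 149/((101*133)) = 149/13433 ≈ 0.011092)
1/(-224 + (-199 + G)) = 1/(-224 + (-199 + 149/13433)) = 1/(-224 - 2673018/13433) = 1/(-5682010/13433) = -13433/5682010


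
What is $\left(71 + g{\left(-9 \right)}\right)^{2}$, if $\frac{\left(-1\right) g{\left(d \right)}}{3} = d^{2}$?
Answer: $29584$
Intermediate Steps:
$g{\left(d \right)} = - 3 d^{2}$
$\left(71 + g{\left(-9 \right)}\right)^{2} = \left(71 - 3 \left(-9\right)^{2}\right)^{2} = \left(71 - 243\right)^{2} = \left(-172\right)^{2} = 29584$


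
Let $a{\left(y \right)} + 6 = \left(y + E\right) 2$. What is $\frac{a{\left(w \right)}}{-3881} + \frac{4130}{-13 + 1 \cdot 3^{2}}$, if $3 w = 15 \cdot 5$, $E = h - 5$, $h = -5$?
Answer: $- \frac{8014313}{7762} \approx -1032.5$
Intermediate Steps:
$E = -10$ ($E = -5 - 5 = -10$)
$w = 25$ ($w = \frac{15 \cdot 5}{3} = \frac{1}{3} \cdot 75 = 25$)
$a{\left(y \right)} = -26 + 2 y$ ($a{\left(y \right)} = -6 + \left(y - 10\right) 2 = -6 + \left(-10 + y\right) 2 = -6 + \left(-20 + 2 y\right) = -26 + 2 y$)
$\frac{a{\left(w \right)}}{-3881} + \frac{4130}{-13 + 1 \cdot 3^{2}} = \frac{-26 + 2 \cdot 25}{-3881} + \frac{4130}{-13 + 1 \cdot 3^{2}} = \left(-26 + 50\right) \left(- \frac{1}{3881}\right) + \frac{4130}{-13 + 1 \cdot 9} = 24 \left(- \frac{1}{3881}\right) + \frac{4130}{-13 + 9} = - \frac{24}{3881} + \frac{4130}{-4} = - \frac{24}{3881} + 4130 \left(- \frac{1}{4}\right) = - \frac{24}{3881} - \frac{2065}{2} = - \frac{8014313}{7762}$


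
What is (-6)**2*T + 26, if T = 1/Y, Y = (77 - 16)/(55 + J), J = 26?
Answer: 4502/61 ≈ 73.803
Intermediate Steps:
Y = 61/81 (Y = (77 - 16)/(55 + 26) = 61/81 ≈ 0.75309)
T = 81/61 (T = 1/(61/81) = 81/61 ≈ 1.3279)
(-6)**2*T + 26 = (-6)**2*(81/61) + 26 = 36*(81/61) + 26 = 2916/61 + 26 = 4502/61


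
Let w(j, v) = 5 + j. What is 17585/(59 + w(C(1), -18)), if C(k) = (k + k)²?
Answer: 17585/68 ≈ 258.60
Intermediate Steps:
C(k) = 4*k² (C(k) = (2*k)² = 4*k²)
17585/(59 + w(C(1), -18)) = 17585/(59 + (5 + 4*1²)) = 17585/(59 + (5 + 4*1)) = 17585/(59 + (5 + 4)) = 17585/(59 + 9) = 17585/68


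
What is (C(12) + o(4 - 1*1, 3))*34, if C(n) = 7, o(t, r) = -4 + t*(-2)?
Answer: -102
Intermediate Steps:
o(t, r) = -4 - 2*t
(C(12) + o(4 - 1*1, 3))*34 = (7 + (-4 - 2*(4 - 1*1)))*34 = (7 + (-4 - 2*(4 - 1)))*34 = (7 + (-4 - 2*3))*34 = (7 + (-4 - 6))*34 = (7 - 10)*34 = -3*34 = -102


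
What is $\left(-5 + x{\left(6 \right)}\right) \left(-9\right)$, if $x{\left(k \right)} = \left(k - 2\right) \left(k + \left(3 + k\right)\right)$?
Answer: $-495$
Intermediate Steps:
$x{\left(k \right)} = \left(-2 + k\right) \left(3 + 2 k\right)$
$\left(-5 + x{\left(6 \right)}\right) \left(-9\right) = \left(-5 - \left(12 - 72\right)\right) \left(-9\right) = \left(-5 - -60\right) \left(-9\right) = \left(-5 + 60\right) \left(-9\right) = 55 \left(-9\right) = -495$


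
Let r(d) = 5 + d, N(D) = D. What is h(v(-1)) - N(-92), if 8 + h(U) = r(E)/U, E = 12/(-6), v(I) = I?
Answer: 81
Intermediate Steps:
E = -2 (E = 12*(-⅙) = -2)
h(U) = -8 + 3/U (h(U) = -8 + (5 - 2)/U = -8 + 3/U)
h(v(-1)) - N(-92) = (-8 + 3/(-1)) - 1*(-92) = (-8 + 3*(-1)) + 92 = (-8 - 3) + 92 = -11 + 92 = 81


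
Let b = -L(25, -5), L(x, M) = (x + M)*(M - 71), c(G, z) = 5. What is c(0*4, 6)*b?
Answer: 7600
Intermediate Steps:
L(x, M) = (-71 + M)*(M + x) (L(x, M) = (M + x)*(-71 + M) = (-71 + M)*(M + x))
b = 1520 (b = -((-5)² - 71*(-5) - 71*25 - 5*25) = -(25 + 355 - 1775 - 125) = -1*(-1520) = 1520)
c(0*4, 6)*b = 5*1520 = 7600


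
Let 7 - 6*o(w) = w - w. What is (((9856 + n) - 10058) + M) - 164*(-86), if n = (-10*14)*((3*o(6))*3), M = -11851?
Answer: 581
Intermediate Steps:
o(w) = 7/6 (o(w) = 7/6 - (w - w)/6 = 7/6 - ⅙*0 = 7/6 + 0 = 7/6)
n = -1470 (n = (-10*14)*((3*(7/6))*3) = -490*3 = -140*21/2 = -1470)
(((9856 + n) - 10058) + M) - 164*(-86) = (((9856 - 1470) - 10058) - 11851) - 164*(-86) = ((8386 - 10058) - 11851) + 14104 = (-1672 - 11851) + 14104 = -13523 + 14104 = 581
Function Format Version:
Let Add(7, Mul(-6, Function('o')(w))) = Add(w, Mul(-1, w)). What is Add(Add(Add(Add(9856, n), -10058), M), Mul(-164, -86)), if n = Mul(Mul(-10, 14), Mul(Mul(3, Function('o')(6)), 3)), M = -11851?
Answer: 581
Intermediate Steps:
Function('o')(w) = Rational(7, 6) (Function('o')(w) = Add(Rational(7, 6), Mul(Rational(-1, 6), Add(w, Mul(-1, w)))) = Add(Rational(7, 6), Mul(Rational(-1, 6), 0)) = Add(Rational(7, 6), 0) = Rational(7, 6))
n = -1470 (n = Mul(Mul(-10, 14), Mul(Mul(3, Rational(7, 6)), 3)) = Mul(-140, Mul(Rational(7, 2), 3)) = Mul(-140, Rational(21, 2)) = -1470)
Add(Add(Add(Add(9856, n), -10058), M), Mul(-164, -86)) = Add(Add(Add(Add(9856, -1470), -10058), -11851), Mul(-164, -86)) = Add(Add(Add(8386, -10058), -11851), 14104) = Add(Add(-1672, -11851), 14104) = Add(-13523, 14104) = 581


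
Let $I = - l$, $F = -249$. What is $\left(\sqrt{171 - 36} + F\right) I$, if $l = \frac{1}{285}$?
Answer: $\frac{83}{95} - \frac{\sqrt{15}}{95} \approx 0.83292$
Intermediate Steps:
$l = \frac{1}{285} \approx 0.0035088$
$I = - \frac{1}{285}$ ($I = \left(-1\right) \frac{1}{285} = - \frac{1}{285} \approx -0.0035088$)
$\left(\sqrt{171 - 36} + F\right) I = \left(\sqrt{171 - 36} - 249\right) \left(- \frac{1}{285}\right) = \left(\sqrt{135} - 249\right) \left(- \frac{1}{285}\right) = \left(3 \sqrt{15} - 249\right) \left(- \frac{1}{285}\right) = \left(-249 + 3 \sqrt{15}\right) \left(- \frac{1}{285}\right) = \frac{83}{95} - \frac{\sqrt{15}}{95}$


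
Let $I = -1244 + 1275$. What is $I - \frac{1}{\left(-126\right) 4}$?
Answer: $\frac{15625}{504} \approx 31.002$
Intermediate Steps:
$I = 31$
$I - \frac{1}{\left(-126\right) 4} = 31 - \frac{1}{\left(-126\right) 4} = 31 - \frac{1}{-504} = 31 - - \frac{1}{504} = 31 + \frac{1}{504} = \frac{15625}{504}$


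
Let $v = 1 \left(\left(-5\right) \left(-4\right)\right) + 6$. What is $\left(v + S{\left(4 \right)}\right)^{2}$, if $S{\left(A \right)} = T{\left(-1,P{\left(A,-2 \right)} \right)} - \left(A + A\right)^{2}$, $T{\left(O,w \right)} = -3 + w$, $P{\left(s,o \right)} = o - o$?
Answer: $1681$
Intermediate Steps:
$P{\left(s,o \right)} = 0$
$v = 26$ ($v = 1 \cdot 20 + 6 = 20 + 6 = 26$)
$S{\left(A \right)} = -3 - 4 A^{2}$ ($S{\left(A \right)} = \left(-3 + 0\right) - \left(A + A\right)^{2} = -3 - \left(2 A\right)^{2} = -3 - 4 A^{2}$)
$\left(v + S{\left(4 \right)}\right)^{2} = \left(26 - \left(3 + 4 \cdot 4^{2}\right)\right)^{2} = \left(26 - 67\right)^{2} = \left(-41\right)^{2} = 1681$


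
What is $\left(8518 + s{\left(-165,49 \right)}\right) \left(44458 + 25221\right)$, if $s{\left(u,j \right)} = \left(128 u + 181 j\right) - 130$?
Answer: $-269169977$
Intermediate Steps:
$s{\left(u,j \right)} = -130 + 128 u + 181 j$
$\left(8518 + s{\left(-165,49 \right)}\right) \left(44458 + 25221\right) = \left(8518 + \left(-130 + 128 \left(-165\right) + 181 \cdot 49\right)\right) \left(44458 + 25221\right) = \left(8518 - 12381\right) 69679 = \left(-3863\right) 69679 = -269169977$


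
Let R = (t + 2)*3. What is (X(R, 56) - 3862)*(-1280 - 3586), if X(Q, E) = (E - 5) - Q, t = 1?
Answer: 18588120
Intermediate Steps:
R = 9 (R = (1 + 2)*3 = 3*3 = 9)
X(Q, E) = -5 + E - Q (X(Q, E) = (-5 + E) - Q = -5 + E - Q)
(X(R, 56) - 3862)*(-1280 - 3586) = ((-5 + 56 - 1*9) - 3862)*(-1280 - 3586) = ((-5 + 56 - 9) - 3862)*(-4866) = (42 - 3862)*(-4866) = -3820*(-4866) = 18588120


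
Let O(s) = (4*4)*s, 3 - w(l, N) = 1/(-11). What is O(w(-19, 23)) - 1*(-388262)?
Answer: 4271426/11 ≈ 3.8831e+5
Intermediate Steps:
w(l, N) = 34/11 (w(l, N) = 3 - 1/(-11) = 3 - 1*(-1/11) = 3 + 1/11 = 34/11)
O(s) = 16*s
O(w(-19, 23)) - 1*(-388262) = 16*(34/11) - 1*(-388262) = 544/11 + 388262 = 4271426/11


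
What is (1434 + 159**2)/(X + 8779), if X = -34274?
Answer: -5343/5099 ≈ -1.0479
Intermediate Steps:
(1434 + 159**2)/(X + 8779) = (1434 + 159**2)/(-34274 + 8779) = (1434 + 25281)/(-25495) = 26715*(-1/25495) = -5343/5099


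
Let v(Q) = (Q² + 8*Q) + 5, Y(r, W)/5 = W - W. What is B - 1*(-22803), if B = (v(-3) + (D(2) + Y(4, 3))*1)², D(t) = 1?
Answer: 22884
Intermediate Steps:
Y(r, W) = 0 (Y(r, W) = 5*(W - W) = 5*0 = 0)
v(Q) = 5 + Q² + 8*Q
B = 81 (B = ((5 + (-3)² + 8*(-3)) + (1 + 0)*1)² = ((5 + 9 - 24) + 1*1)² = (-10 + 1)² = (-9)² = 81)
B - 1*(-22803) = 81 - 1*(-22803) = 81 + 22803 = 22884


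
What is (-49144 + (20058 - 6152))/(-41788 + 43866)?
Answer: -17619/1039 ≈ -16.958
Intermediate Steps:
(-49144 + (20058 - 6152))/(-41788 + 43866) = (-49144 + 13906)/2078 = -35238*1/2078 = -17619/1039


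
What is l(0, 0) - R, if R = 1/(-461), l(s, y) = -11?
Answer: -5070/461 ≈ -10.998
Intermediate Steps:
R = -1/461 ≈ -0.0021692
l(0, 0) - R = -11 - 1*(-1/461) = -11 + 1/461 = -5070/461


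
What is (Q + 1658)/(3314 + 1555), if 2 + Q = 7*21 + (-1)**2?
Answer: 1804/4869 ≈ 0.37051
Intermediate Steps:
Q = 146 (Q = -2 + (7*21 + (-1)**2) = -2 + (147 + 1) = -2 + 148 = 146)
(Q + 1658)/(3314 + 1555) = (146 + 1658)/(3314 + 1555) = 1804/4869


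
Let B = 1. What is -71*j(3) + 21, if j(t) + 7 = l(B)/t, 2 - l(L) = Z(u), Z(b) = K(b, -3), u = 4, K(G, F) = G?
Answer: 1696/3 ≈ 565.33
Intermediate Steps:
Z(b) = b
l(L) = -2 (l(L) = 2 - 1*4 = 2 - 4 = -2)
j(t) = -7 - 2/t
-71*j(3) + 21 = -71*(-7 - 2/3) + 21 = -71*(-7 - 2*⅓) + 21 = -71*(-7 - ⅔) + 21 = -71*(-23/3) + 21 = 1633/3 + 21 = 1696/3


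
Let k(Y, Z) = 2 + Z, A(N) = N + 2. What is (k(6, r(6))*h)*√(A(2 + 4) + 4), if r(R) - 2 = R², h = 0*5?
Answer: 0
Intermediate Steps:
A(N) = 2 + N
h = 0
r(R) = 2 + R²
(k(6, r(6))*h)*√(A(2 + 4) + 4) = ((2 + (2 + 6²))*0)*√((2 + (2 + 4)) + 4) = ((2 + (2 + 36))*0)*√((2 + 6) + 4) = ((2 + 38)*0)*√(8 + 4) = (40*0)*√12 = 0*(2*√3) = 0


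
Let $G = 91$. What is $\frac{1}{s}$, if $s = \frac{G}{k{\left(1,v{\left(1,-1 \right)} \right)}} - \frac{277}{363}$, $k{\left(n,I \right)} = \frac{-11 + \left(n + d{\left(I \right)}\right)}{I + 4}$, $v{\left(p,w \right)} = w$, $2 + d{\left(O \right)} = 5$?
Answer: $- \frac{363}{14434} \approx -0.025149$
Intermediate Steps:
$d{\left(O \right)} = 3$ ($d{\left(O \right)} = -2 + 5 = 3$)
$k{\left(n,I \right)} = \frac{-8 + n}{4 + I}$ ($k{\left(n,I \right)} = \frac{-11 + \left(n + 3\right)}{I + 4} = \frac{-11 + \left(3 + n\right)}{4 + I} = \frac{-8 + n}{4 + I}$)
$s = - \frac{14434}{363}$ ($s = \frac{91}{\frac{1}{4 - 1} \left(-8 + 1\right)} - \frac{277}{363} = \frac{91}{\frac{1}{3} \left(-7\right)} - \frac{277}{363} = \frac{91}{- \frac{7}{3}} - \frac{277}{363} = 91 \left(- \frac{3}{7}\right) - \frac{277}{363} = -39 - \frac{277}{363} = - \frac{14434}{363} \approx -39.763$)
$\frac{1}{s} = \frac{1}{- \frac{14434}{363}} = - \frac{363}{14434}$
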